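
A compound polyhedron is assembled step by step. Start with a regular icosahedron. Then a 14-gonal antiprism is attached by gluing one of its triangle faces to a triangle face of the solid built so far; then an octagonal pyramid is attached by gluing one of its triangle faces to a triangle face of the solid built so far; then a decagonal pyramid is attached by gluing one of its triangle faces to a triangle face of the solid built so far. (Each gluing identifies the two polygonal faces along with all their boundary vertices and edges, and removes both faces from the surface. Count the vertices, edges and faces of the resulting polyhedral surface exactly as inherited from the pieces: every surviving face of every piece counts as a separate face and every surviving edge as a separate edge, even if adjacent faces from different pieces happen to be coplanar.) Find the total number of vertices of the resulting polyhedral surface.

51

A regular icosahedron: V=12, E=30, F=20.
Attach a 14-gonal antiprism (V=28, E=56, F=30) along a 3-gon: merge 3 vertices and 3 edges, delete both glued faces → V=37, E=83, F=48.
Attach an octagonal pyramid (V=9, E=16, F=9) along a 3-gon: merge 3 vertices and 3 edges, delete both glued faces → V=43, E=96, F=55.
Attach a decagonal pyramid (V=11, E=20, F=11) along a 3-gon: merge 3 vertices and 3 edges, delete both glued faces → V=51, E=113, F=64.
Check: V − E + F = 51 − 113 + 64 = 2.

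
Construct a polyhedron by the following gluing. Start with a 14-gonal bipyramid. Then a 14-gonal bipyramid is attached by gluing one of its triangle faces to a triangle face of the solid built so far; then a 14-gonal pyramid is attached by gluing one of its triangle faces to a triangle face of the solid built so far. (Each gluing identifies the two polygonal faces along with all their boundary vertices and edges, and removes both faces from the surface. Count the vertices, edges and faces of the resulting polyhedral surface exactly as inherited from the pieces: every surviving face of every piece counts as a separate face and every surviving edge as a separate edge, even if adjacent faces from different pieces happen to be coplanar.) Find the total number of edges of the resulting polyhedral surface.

106

A 14-gonal bipyramid: V=16, E=42, F=28.
Attach a 14-gonal bipyramid (V=16, E=42, F=28) along a 3-gon: merge 3 vertices and 3 edges, delete both glued faces → V=29, E=81, F=54.
Attach a 14-gonal pyramid (V=15, E=28, F=15) along a 3-gon: merge 3 vertices and 3 edges, delete both glued faces → V=41, E=106, F=67.
Check: V − E + F = 41 − 106 + 67 = 2.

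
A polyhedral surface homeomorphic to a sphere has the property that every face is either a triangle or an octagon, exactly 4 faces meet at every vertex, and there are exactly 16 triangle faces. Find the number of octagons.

2

Let x be the number of octagons; then F = 16 + x.
Edge–face incidences: 2E = 3·16 + 8·x = 48 + 8x.
Every vertex has degree 4, so 4V = 2E.
Euler: V − E + F = 2 ⇒ (2E)/4 − E + (16 + x) = 2.
Multiply by 8: 2·(2E) − 4·(2E) + 8·(16 + x) = 16, i.e. 128 + 8x − 2·(48 + 8x) = 16.
Collecting terms: −8x + 32 = 16, so −8x = −16, so x = 2.
Then 2E = 48 + 8·2 = 64, so E = 32, V = 2E/4 = 16, F = 16 + 2 = 18.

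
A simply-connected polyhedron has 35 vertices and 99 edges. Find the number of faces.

66

Here V − E + F = 2.
F = 2 − V + E = 2 − 35 + 99 = 66.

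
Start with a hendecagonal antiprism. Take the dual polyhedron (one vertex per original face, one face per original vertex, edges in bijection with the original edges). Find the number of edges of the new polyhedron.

The base solid has V = 22, E = 44, F = 24.
The dual swaps V and F and preserves E: V′ = F = 24, E′ = E = 44, F′ = V = 22.

44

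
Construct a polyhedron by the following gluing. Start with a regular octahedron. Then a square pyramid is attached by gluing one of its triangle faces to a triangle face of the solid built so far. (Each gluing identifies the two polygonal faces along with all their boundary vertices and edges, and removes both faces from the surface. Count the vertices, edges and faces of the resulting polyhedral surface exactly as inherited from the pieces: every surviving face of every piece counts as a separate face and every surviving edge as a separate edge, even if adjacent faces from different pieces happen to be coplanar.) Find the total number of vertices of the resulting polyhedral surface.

8

A regular octahedron: V=6, E=12, F=8.
Attach a square pyramid (V=5, E=8, F=5) along a 3-gon: merge 3 vertices and 3 edges, delete both glued faces → V=8, E=17, F=11.
Check: V − E + F = 8 − 17 + 11 = 2.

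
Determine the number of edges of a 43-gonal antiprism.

An antiprism on an n-gon has two n-gon caps and 2n triangles: V = 2·43 = 86, E = 4·43 = 172, F = 2·43 + 2 = 88.
Check: V − E + F = 86 − 172 + 88 = 2.

172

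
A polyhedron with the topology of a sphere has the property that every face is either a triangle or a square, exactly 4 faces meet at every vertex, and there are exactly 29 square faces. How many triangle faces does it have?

8

Let x be the number of triangles; then F = 29 + x.
Edge–face incidences: 2E = 4·29 + 3·x = 116 + 3x.
Every vertex has degree 4, so 4V = 2E.
Euler: V − E + F = 2 ⇒ (2E)/4 − E + (29 + x) = 2.
Multiply by 8: 2·(2E) − 4·(2E) + 8·(29 + x) = 16, i.e. 232 + 8x − 2·(116 + 3x) = 16.
Collecting terms: 2x = 16, so x = 8.
Then 2E = 116 + 3·8 = 140, so E = 70, V = 2E/4 = 35, F = 29 + 8 = 37.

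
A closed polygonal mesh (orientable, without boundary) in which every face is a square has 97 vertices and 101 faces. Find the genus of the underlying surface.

Every face is a square, so 2E = 4·101 = 404, giving E = 202.
χ = V − E + F = 97 − 202 + 101 = -4.
For a closed orientable surface χ = 2 − 2g, so g = (2 − (-4))/2 = 3.

3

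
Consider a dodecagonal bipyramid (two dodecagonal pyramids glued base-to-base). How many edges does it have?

A bipyramid over an n-gon has 2n triangular faces and n + 2 vertices: V = 12 + 2 = 14, E = 3·12 = 36, F = 2·12 = 24.

36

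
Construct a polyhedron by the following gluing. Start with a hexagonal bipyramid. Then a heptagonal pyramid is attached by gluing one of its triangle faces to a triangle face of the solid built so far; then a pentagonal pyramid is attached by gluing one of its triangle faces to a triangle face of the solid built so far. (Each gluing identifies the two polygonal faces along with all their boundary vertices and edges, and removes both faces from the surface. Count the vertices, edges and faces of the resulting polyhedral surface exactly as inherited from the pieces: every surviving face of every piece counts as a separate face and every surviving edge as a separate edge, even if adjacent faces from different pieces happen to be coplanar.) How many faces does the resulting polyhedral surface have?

22

A hexagonal bipyramid: V=8, E=18, F=12.
Attach a heptagonal pyramid (V=8, E=14, F=8) along a 3-gon: merge 3 vertices and 3 edges, delete both glued faces → V=13, E=29, F=18.
Attach a pentagonal pyramid (V=6, E=10, F=6) along a 3-gon: merge 3 vertices and 3 edges, delete both glued faces → V=16, E=36, F=22.
Check: V − E + F = 16 − 36 + 22 = 2.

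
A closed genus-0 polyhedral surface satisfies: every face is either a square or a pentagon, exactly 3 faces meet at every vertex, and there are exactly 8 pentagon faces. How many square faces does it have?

2

Let x be the number of squares; then F = 8 + x.
Edge–face incidences: 2E = 5·8 + 4·x = 40 + 4x.
Every vertex has degree 3, so 3V = 2E.
Euler: V − E + F = 2 ⇒ (2E)/3 − E + (8 + x) = 2.
Multiply by 6: 2·(2E) − 3·(2E) + 6·(8 + x) = 12, i.e. 48 + 6x − (40 + 4x) = 12.
Collecting terms: 2x + 8 = 12, so 2x = 4, so x = 2.
Then 2E = 40 + 4·2 = 48, so E = 24, V = 2E/3 = 16, F = 8 + 2 = 10.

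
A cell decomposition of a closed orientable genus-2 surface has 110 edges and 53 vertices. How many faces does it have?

55

For a closed orientable surface of genus 2, χ = 2 − 2·2 = -2.
F = -2 − V + E = -2 − 53 + 110 = 55.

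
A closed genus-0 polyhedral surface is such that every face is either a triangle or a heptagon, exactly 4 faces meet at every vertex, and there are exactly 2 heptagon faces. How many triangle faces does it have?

Let x be the number of triangles; then F = 2 + x.
Edge–face incidences: 2E = 7·2 + 3·x = 14 + 3x.
Every vertex has degree 4, so 4V = 2E.
Euler: V − E + F = 2 ⇒ (2E)/4 − E + (2 + x) = 2.
Multiply by 8: 2·(2E) − 4·(2E) + 8·(2 + x) = 16, i.e. 16 + 8x − 2·(14 + 3x) = 16.
Collecting terms: 2x − 12 = 16, so 2x = 28, so x = 14.
Then 2E = 14 + 3·14 = 56, so E = 28, V = 2E/4 = 14, F = 2 + 14 = 16.

14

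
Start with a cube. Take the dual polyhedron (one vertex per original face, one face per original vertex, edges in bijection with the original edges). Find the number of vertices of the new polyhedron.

The base solid has V = 8, E = 12, F = 6.
The dual swaps V and F and preserves E: V′ = F = 6, E′ = E = 12, F′ = V = 8.

6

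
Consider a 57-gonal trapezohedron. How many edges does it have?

228

The n-trapezohedron (dual of the n-antiprism) has V = 2·57 + 2 = 116, E = 4·57 = 228, F = 2·57 = 114.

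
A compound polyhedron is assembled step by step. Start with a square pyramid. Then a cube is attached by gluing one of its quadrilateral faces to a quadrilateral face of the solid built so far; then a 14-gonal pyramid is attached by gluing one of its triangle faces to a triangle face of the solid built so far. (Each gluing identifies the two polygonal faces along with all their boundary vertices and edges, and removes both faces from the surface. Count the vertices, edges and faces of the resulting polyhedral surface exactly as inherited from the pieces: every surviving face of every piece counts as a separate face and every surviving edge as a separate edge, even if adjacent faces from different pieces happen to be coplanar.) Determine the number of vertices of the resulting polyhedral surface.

21

A square pyramid: V=5, E=8, F=5.
Attach a cube (V=8, E=12, F=6) along a 4-gon: merge 4 vertices and 4 edges, delete both glued faces → V=9, E=16, F=9.
Attach a 14-gonal pyramid (V=15, E=28, F=15) along a 3-gon: merge 3 vertices and 3 edges, delete both glued faces → V=21, E=41, F=22.
Check: V − E + F = 21 − 41 + 22 = 2.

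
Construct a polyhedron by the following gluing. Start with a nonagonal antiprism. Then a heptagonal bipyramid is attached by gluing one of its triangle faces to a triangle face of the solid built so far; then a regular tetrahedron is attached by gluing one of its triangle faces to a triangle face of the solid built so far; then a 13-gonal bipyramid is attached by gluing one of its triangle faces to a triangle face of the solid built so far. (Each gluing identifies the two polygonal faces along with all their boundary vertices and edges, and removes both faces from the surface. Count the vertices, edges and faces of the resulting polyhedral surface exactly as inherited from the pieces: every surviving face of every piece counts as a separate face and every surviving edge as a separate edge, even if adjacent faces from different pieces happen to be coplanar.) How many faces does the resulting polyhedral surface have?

A nonagonal antiprism: V=18, E=36, F=20.
Attach a heptagonal bipyramid (V=9, E=21, F=14) along a 3-gon: merge 3 vertices and 3 edges, delete both glued faces → V=24, E=54, F=32.
Attach a regular tetrahedron (V=4, E=6, F=4) along a 3-gon: merge 3 vertices and 3 edges, delete both glued faces → V=25, E=57, F=34.
Attach a 13-gonal bipyramid (V=15, E=39, F=26) along a 3-gon: merge 3 vertices and 3 edges, delete both glued faces → V=37, E=93, F=58.
Check: V − E + F = 37 − 93 + 58 = 2.

58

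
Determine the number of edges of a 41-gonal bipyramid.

123

A bipyramid over an n-gon has 2n triangular faces and n + 2 vertices: V = 41 + 2 = 43, E = 3·41 = 123, F = 2·41 = 82.
Check: V − E + F = 43 − 123 + 82 = 2.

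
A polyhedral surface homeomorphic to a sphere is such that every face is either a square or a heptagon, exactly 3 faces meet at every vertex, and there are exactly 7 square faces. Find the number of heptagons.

2

Let x be the number of heptagons; then F = 7 + x.
Edge–face incidences: 2E = 4·7 + 7·x = 28 + 7x.
Every vertex has degree 3, so 3V = 2E.
Euler: V − E + F = 2 ⇒ (2E)/3 − E + (7 + x) = 2.
Multiply by 6: 2·(2E) − 3·(2E) + 6·(7 + x) = 12, i.e. 42 + 6x − (28 + 7x) = 12.
Collecting terms: −x + 14 = 12, so −x = −2, so x = 2.
Then 2E = 28 + 7·2 = 42, so E = 21, V = 2E/3 = 14, F = 7 + 2 = 9.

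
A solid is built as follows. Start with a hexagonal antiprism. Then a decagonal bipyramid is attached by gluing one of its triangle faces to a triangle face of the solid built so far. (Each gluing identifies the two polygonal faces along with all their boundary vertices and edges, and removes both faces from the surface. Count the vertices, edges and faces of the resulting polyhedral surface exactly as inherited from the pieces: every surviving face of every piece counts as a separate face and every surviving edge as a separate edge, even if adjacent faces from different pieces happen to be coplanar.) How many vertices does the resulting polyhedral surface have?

A hexagonal antiprism: V=12, E=24, F=14.
Attach a decagonal bipyramid (V=12, E=30, F=20) along a 3-gon: merge 3 vertices and 3 edges, delete both glued faces → V=21, E=51, F=32.
Check: V − E + F = 21 − 51 + 32 = 2.

21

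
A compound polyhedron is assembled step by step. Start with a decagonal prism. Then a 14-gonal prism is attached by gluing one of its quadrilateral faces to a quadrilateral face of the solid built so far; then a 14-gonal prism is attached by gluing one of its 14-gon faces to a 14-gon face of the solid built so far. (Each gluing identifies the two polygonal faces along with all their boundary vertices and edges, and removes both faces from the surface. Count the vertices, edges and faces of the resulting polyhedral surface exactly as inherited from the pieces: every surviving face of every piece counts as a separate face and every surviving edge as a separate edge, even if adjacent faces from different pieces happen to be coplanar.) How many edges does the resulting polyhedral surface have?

96

A decagonal prism: V=20, E=30, F=12.
Attach a 14-gonal prism (V=28, E=42, F=16) along a 4-gon: merge 4 vertices and 4 edges, delete both glued faces → V=44, E=68, F=26.
Attach a 14-gonal prism (V=28, E=42, F=16) along a 14-gon: merge 14 vertices and 14 edges, delete both glued faces → V=58, E=96, F=40.
Check: V − E + F = 58 − 96 + 40 = 2.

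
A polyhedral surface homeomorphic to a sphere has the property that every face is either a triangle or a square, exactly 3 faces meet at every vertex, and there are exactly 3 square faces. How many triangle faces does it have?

Let x be the number of triangles; then F = 3 + x.
Edge–face incidences: 2E = 4·3 + 3·x = 12 + 3x.
Every vertex has degree 3, so 3V = 2E.
Euler: V − E + F = 2 ⇒ (2E)/3 − E + (3 + x) = 2.
Multiply by 6: 2·(2E) − 3·(2E) + 6·(3 + x) = 12, i.e. 18 + 6x − (12 + 3x) = 12.
Collecting terms: 3x + 6 = 12, so 3x = 6, so x = 2.
Then 2E = 12 + 3·2 = 18, so E = 9, V = 2E/3 = 6, F = 3 + 2 = 5.

2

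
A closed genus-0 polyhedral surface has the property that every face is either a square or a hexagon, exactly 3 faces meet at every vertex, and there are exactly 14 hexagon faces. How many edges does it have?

Let x be the number of squares; then F = 14 + x.
Edge–face incidences: 2E = 6·14 + 4·x = 84 + 4x.
Every vertex has degree 3, so 3V = 2E.
Euler: V − E + F = 2 ⇒ (2E)/3 − E + (14 + x) = 2.
Multiply by 6: 2·(2E) − 3·(2E) + 6·(14 + x) = 12, i.e. 84 + 6x − (84 + 4x) = 12.
Collecting terms: 2x = 12, so x = 6.
Then 2E = 84 + 4·6 = 108, so E = 54, V = 2E/3 = 36, F = 14 + 6 = 20.

54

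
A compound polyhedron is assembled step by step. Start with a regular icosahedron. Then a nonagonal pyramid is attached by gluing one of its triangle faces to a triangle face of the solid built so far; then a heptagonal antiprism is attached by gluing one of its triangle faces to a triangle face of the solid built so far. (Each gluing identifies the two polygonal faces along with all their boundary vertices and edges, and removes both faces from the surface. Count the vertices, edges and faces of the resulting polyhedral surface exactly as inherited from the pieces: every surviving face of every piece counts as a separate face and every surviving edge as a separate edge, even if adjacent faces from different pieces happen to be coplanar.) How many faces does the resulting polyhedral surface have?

A regular icosahedron: V=12, E=30, F=20.
Attach a nonagonal pyramid (V=10, E=18, F=10) along a 3-gon: merge 3 vertices and 3 edges, delete both glued faces → V=19, E=45, F=28.
Attach a heptagonal antiprism (V=14, E=28, F=16) along a 3-gon: merge 3 vertices and 3 edges, delete both glued faces → V=30, E=70, F=42.
Check: V − E + F = 30 − 70 + 42 = 2.

42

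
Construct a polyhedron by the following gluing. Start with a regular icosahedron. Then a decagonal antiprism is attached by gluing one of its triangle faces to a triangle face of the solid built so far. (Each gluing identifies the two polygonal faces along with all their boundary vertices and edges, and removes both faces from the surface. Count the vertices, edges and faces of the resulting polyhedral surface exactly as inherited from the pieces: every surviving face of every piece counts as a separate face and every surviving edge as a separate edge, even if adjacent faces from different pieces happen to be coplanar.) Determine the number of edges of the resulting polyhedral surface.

67

A regular icosahedron: V=12, E=30, F=20.
Attach a decagonal antiprism (V=20, E=40, F=22) along a 3-gon: merge 3 vertices and 3 edges, delete both glued faces → V=29, E=67, F=40.
Check: V − E + F = 29 − 67 + 40 = 2.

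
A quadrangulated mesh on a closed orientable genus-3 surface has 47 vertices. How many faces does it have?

51

χ = 2 − 2·3 = -4, and every face is a square so 4F = 2E.
V − E + F = -4 with E = 4F/2 gives 47 − (4/2 − 1)·F = -4, so F = 51 and E = 102.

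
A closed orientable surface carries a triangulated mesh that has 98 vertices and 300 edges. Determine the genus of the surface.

2

Every face is a triangle and each edge borders two faces, so 3F = 2·300, giving F = 200.
χ = V − E + F = 98 − 300 + 200 = -2.
For a closed orientable surface χ = 2 − 2g, so g = (2 − (-2))/2 = 2.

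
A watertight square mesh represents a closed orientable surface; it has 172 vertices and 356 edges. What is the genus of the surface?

Every face is a square and each edge borders two faces, so 4F = 2·356, giving F = 178.
χ = V − E + F = 172 − 356 + 178 = -6.
For a closed orientable surface χ = 2 − 2g, so g = (2 − (-6))/2 = 4.

4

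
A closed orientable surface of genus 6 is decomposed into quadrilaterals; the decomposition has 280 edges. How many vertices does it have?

130

χ = 2 − 2·6 = -10, and every face is a square so 4F = 2E.
F = 2E/4 = 140. Then V = -10 + E − F = -10 + 280 − 140 = 130.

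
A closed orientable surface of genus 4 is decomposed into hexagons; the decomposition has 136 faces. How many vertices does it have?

266

χ = 2 − 2·4 = -6, and every face is a hexagon so 6F = 2E.
E = 6·136/2 = 408. Then V = -6 + E − F = -6 + 408 − 136 = 266.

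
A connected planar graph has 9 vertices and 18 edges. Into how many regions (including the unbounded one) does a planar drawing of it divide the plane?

Euler's formula for a connected plane graph: V − E + F = 2, so F = 2 − 9 + 18 = 11.

11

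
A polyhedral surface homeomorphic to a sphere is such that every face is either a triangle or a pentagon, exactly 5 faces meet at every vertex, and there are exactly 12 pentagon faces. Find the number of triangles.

80

Let x be the number of triangles; then F = 12 + x.
Edge–face incidences: 2E = 5·12 + 3·x = 60 + 3x.
Every vertex has degree 5, so 5V = 2E.
Euler: V − E + F = 2 ⇒ (2E)/5 − E + (12 + x) = 2.
Multiply by 10: 2·(2E) − 5·(2E) + 10·(12 + x) = 20, i.e. 120 + 10x − 3·(60 + 3x) = 20.
Collecting terms: x − 60 = 20, so x = 80.
Then 2E = 60 + 3·80 = 300, so E = 150, V = 2E/5 = 60, F = 12 + 80 = 92.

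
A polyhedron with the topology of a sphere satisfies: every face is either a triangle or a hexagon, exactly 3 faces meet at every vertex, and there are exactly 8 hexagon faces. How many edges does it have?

Let x be the number of triangles; then F = 8 + x.
Edge–face incidences: 2E = 6·8 + 3·x = 48 + 3x.
Every vertex has degree 3, so 3V = 2E.
Euler: V − E + F = 2 ⇒ (2E)/3 − E + (8 + x) = 2.
Multiply by 6: 2·(2E) − 3·(2E) + 6·(8 + x) = 12, i.e. 48 + 6x − (48 + 3x) = 12.
Collecting terms: 3x = 12, so x = 4.
Then 2E = 48 + 3·4 = 60, so E = 30, V = 2E/3 = 20, F = 8 + 4 = 12.

30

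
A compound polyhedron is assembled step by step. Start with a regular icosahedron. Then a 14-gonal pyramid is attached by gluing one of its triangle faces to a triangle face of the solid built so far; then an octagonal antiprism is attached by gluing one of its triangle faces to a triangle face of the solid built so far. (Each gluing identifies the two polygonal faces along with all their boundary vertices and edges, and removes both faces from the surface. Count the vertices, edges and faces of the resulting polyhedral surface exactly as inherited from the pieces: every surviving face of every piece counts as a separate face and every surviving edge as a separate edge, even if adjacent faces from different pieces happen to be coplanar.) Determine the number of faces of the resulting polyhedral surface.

49

A regular icosahedron: V=12, E=30, F=20.
Attach a 14-gonal pyramid (V=15, E=28, F=15) along a 3-gon: merge 3 vertices and 3 edges, delete both glued faces → V=24, E=55, F=33.
Attach an octagonal antiprism (V=16, E=32, F=18) along a 3-gon: merge 3 vertices and 3 edges, delete both glued faces → V=37, E=84, F=49.
Check: V − E + F = 37 − 84 + 49 = 2.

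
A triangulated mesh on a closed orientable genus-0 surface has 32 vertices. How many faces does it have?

χ = 2 − 2·0 = 2, and every face is a triangle so 3F = 2E.
V − E + F = 2 with E = 3F/2 gives 32 − (3/2 − 1)·F = 2, so F = 60 and E = 90.

60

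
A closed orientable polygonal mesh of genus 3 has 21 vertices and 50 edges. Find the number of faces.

25

For a closed orientable surface of genus 3, χ = 2 − 2·3 = -4.
F = -4 − V + E = -4 − 21 + 50 = 25.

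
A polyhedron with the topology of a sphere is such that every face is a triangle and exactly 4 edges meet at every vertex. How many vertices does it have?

Each face has 3 edges and each edge borders two faces, so 2E = 3F.
Each vertex has degree 4, so 4V = 2E and hence V = 3F/4.
Euler: V − E + F = 2 ⇒ (3F/4) − (3F/2) + F = 2.
Multiply by 8: (6 − 12 + 8)F = 16, i.e. 2F = 16.
So F = 8, E = 3·8/2 = 12, V = 3·8/4 = 6.

6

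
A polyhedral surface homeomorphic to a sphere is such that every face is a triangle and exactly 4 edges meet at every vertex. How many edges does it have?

12

Each face has 3 edges and each edge borders two faces, so 2E = 3F.
Each vertex has degree 4, so 4V = 2E and hence V = 3F/4.
Euler: V − E + F = 2 ⇒ (3F/4) − (3F/2) + F = 2.
Multiply by 8: (6 − 12 + 8)F = 16, i.e. 2F = 16.
So F = 8, E = 3·8/2 = 12, V = 3·8/4 = 6.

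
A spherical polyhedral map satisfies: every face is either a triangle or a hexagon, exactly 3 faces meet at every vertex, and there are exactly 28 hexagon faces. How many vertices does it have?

60

Let x be the number of triangles; then F = 28 + x.
Edge–face incidences: 2E = 6·28 + 3·x = 168 + 3x.
Every vertex has degree 3, so 3V = 2E.
Euler: V − E + F = 2 ⇒ (2E)/3 − E + (28 + x) = 2.
Multiply by 6: 2·(2E) − 3·(2E) + 6·(28 + x) = 12, i.e. 168 + 6x − (168 + 3x) = 12.
Collecting terms: 3x = 12, so x = 4.
Then 2E = 168 + 3·4 = 180, so E = 90, V = 2E/3 = 60, F = 28 + 4 = 32.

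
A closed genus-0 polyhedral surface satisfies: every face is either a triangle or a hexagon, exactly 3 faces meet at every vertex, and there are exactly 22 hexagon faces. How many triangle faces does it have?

Let x be the number of triangles; then F = 22 + x.
Edge–face incidences: 2E = 6·22 + 3·x = 132 + 3x.
Every vertex has degree 3, so 3V = 2E.
Euler: V − E + F = 2 ⇒ (2E)/3 − E + (22 + x) = 2.
Multiply by 6: 2·(2E) − 3·(2E) + 6·(22 + x) = 12, i.e. 132 + 6x − (132 + 3x) = 12.
Collecting terms: 3x = 12, so x = 4.
Then 2E = 132 + 3·4 = 144, so E = 72, V = 2E/3 = 48, F = 22 + 4 = 26.

4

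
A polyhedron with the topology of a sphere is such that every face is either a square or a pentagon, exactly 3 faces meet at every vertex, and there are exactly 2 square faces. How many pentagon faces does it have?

Let x be the number of pentagons; then F = 2 + x.
Edge–face incidences: 2E = 4·2 + 5·x = 8 + 5x.
Every vertex has degree 3, so 3V = 2E.
Euler: V − E + F = 2 ⇒ (2E)/3 − E + (2 + x) = 2.
Multiply by 6: 2·(2E) − 3·(2E) + 6·(2 + x) = 12, i.e. 12 + 6x − (8 + 5x) = 12.
Collecting terms: x + 4 = 12, so x = 8.
Then 2E = 8 + 5·8 = 48, so E = 24, V = 2E/3 = 16, F = 2 + 8 = 10.

8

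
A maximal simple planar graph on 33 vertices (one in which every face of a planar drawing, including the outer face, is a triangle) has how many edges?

93

In a plane triangulation 3F = 2E and V − E + F = 2, so E = 3V − 6 = 3·33 − 6 = 93.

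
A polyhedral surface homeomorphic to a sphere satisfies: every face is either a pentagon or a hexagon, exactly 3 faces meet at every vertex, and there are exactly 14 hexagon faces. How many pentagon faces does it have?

Let x be the number of pentagons; then F = 14 + x.
Edge–face incidences: 2E = 6·14 + 5·x = 84 + 5x.
Every vertex has degree 3, so 3V = 2E.
Euler: V − E + F = 2 ⇒ (2E)/3 − E + (14 + x) = 2.
Multiply by 6: 2·(2E) − 3·(2E) + 6·(14 + x) = 12, i.e. 84 + 6x − (84 + 5x) = 12.
Collecting terms: x = 12.
Then 2E = 84 + 5·12 = 144, so E = 72, V = 2E/3 = 48, F = 14 + 12 = 26.

12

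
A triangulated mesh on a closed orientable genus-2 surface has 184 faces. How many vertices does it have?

χ = 2 − 2·2 = -2, and every face is a triangle so 3F = 2E.
E = 3·184/2 = 276. Then V = -2 + E − F = -2 + 276 − 184 = 90.

90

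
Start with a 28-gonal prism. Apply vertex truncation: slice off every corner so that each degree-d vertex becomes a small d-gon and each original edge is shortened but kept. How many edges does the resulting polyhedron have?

The base solid has V = 56, E = 84, F = 30.
Truncation replaces each original edge-end by a new vertex, so V′ = 2E = 168.
Each original edge survives, and each old vertex of degree d contributes d new edges; summing degrees gives Σd = 2E, so E′ = E + 2E = 3E = 252.
Each original face survives and each original vertex becomes one new face: F′ = F + V = 86.

252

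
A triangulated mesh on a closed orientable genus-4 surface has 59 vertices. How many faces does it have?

130

χ = 2 − 2·4 = -6, and every face is a triangle so 3F = 2E.
V − E + F = -6 with E = 3F/2 gives 59 − (3/2 − 1)·F = -6, so F = 130 and E = 195.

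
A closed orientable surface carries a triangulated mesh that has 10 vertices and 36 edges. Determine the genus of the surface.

Every face is a triangle and each edge borders two faces, so 3F = 2·36, giving F = 24.
χ = V − E + F = 10 − 36 + 24 = -2.
For a closed orientable surface χ = 2 − 2g, so g = (2 − (-2))/2 = 2.

2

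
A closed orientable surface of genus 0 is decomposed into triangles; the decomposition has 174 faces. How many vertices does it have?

χ = 2 − 2·0 = 2, and every face is a triangle so 3F = 2E.
E = 3·174/2 = 261. Then V = 2 + E − F = 2 + 261 − 174 = 89.

89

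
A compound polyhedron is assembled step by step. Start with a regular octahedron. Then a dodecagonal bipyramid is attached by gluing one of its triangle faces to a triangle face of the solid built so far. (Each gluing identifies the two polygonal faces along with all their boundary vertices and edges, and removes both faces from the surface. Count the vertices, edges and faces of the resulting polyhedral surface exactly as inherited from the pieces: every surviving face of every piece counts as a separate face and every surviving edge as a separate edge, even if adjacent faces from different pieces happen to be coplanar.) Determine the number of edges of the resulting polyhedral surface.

A regular octahedron: V=6, E=12, F=8.
Attach a dodecagonal bipyramid (V=14, E=36, F=24) along a 3-gon: merge 3 vertices and 3 edges, delete both glued faces → V=17, E=45, F=30.
Check: V − E + F = 17 − 45 + 30 = 2.

45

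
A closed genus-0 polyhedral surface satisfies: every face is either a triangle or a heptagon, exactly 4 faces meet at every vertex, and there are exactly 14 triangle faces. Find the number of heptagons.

2

Let x be the number of heptagons; then F = 14 + x.
Edge–face incidences: 2E = 3·14 + 7·x = 42 + 7x.
Every vertex has degree 4, so 4V = 2E.
Euler: V − E + F = 2 ⇒ (2E)/4 − E + (14 + x) = 2.
Multiply by 8: 2·(2E) − 4·(2E) + 8·(14 + x) = 16, i.e. 112 + 8x − 2·(42 + 7x) = 16.
Collecting terms: −6x + 28 = 16, so −6x = −12, so x = 2.
Then 2E = 42 + 7·2 = 56, so E = 28, V = 2E/4 = 14, F = 14 + 2 = 16.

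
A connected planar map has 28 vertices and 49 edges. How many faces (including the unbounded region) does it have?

Euler's formula for a connected plane graph: V − E + F = 2, so F = 2 − 28 + 49 = 23.

23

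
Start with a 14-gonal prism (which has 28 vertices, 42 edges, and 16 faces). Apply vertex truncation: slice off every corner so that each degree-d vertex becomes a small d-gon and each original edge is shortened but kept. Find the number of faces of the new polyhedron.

Truncation replaces each original edge-end by a new vertex, so V′ = 2E = 84.
Each original edge survives, and each old vertex of degree d contributes d new edges; summing degrees gives Σd = 2E, so E′ = E + 2E = 3E = 126.
Each original face survives and each original vertex becomes one new face: F′ = F + V = 44.

44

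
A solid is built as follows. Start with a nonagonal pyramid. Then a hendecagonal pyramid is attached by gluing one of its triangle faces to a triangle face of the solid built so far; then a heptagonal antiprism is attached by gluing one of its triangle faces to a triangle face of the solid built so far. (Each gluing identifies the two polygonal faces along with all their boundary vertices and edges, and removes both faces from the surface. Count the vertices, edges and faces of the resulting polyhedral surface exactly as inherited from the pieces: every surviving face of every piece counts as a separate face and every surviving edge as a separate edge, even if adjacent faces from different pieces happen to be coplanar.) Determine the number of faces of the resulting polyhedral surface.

34

A nonagonal pyramid: V=10, E=18, F=10.
Attach a hendecagonal pyramid (V=12, E=22, F=12) along a 3-gon: merge 3 vertices and 3 edges, delete both glued faces → V=19, E=37, F=20.
Attach a heptagonal antiprism (V=14, E=28, F=16) along a 3-gon: merge 3 vertices and 3 edges, delete both glued faces → V=30, E=62, F=34.
Check: V − E + F = 30 − 62 + 34 = 2.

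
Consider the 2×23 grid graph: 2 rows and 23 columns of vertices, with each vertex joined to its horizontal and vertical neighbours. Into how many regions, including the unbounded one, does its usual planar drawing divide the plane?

The grid has V = 2·23 = 46 vertices and E = 2·22 + 23·1 = 67 edges.
F = 2 − V + E = 2 − 46 + 67 = 23.

23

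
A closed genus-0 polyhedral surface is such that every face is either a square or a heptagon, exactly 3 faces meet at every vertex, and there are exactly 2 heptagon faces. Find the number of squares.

7

Let x be the number of squares; then F = 2 + x.
Edge–face incidences: 2E = 7·2 + 4·x = 14 + 4x.
Every vertex has degree 3, so 3V = 2E.
Euler: V − E + F = 2 ⇒ (2E)/3 − E + (2 + x) = 2.
Multiply by 6: 2·(2E) − 3·(2E) + 6·(2 + x) = 12, i.e. 12 + 6x − (14 + 4x) = 12.
Collecting terms: 2x − 2 = 12, so 2x = 14, so x = 7.
Then 2E = 14 + 4·7 = 42, so E = 21, V = 2E/3 = 14, F = 2 + 7 = 9.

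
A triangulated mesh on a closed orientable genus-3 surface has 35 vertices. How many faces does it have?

78

χ = 2 − 2·3 = -4, and every face is a triangle so 3F = 2E.
V − E + F = -4 with E = 3F/2 gives 35 − (3/2 − 1)·F = -4, so F = 78 and E = 117.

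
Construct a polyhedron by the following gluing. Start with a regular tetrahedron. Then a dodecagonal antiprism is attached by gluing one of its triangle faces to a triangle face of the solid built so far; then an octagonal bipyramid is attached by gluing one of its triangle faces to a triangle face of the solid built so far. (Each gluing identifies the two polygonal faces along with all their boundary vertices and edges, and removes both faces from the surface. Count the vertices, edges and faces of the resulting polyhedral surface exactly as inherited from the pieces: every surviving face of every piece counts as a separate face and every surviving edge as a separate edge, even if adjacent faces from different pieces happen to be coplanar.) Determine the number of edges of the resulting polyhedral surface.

72

A regular tetrahedron: V=4, E=6, F=4.
Attach a dodecagonal antiprism (V=24, E=48, F=26) along a 3-gon: merge 3 vertices and 3 edges, delete both glued faces → V=25, E=51, F=28.
Attach an octagonal bipyramid (V=10, E=24, F=16) along a 3-gon: merge 3 vertices and 3 edges, delete both glued faces → V=32, E=72, F=42.
Check: V − E + F = 32 − 72 + 42 = 2.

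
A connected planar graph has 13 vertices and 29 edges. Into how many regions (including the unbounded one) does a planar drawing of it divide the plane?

Euler's formula for a connected plane graph: V − E + F = 2, so F = 2 − 13 + 29 = 18.

18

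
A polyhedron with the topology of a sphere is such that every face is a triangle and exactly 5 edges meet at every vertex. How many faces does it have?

Each face has 3 edges and each edge borders two faces, so 2E = 3F.
Each vertex has degree 5, so 5V = 2E and hence V = 3F/5.
Euler: V − E + F = 2 ⇒ (3F/5) − (3F/2) + F = 2.
Multiply by 10: (6 − 15 + 10)F = 20, i.e. 1F = 20.
So F = 20, E = 3·20/2 = 30, V = 3·20/5 = 12.

20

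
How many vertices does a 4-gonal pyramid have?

A pyramid on an n-gon base has one n-gon and n triangles: V = 4 + 1 = 5, E = 2·4 = 8, F = 4 + 1 = 5.

5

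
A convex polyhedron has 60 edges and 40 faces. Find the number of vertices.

22

Here V − E + F = 2.
V = 2 + E − F = 2 + 60 − 40 = 22.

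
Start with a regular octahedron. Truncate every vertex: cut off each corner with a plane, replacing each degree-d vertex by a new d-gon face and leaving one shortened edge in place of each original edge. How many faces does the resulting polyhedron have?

The base solid has V = 6, E = 12, F = 8.
Truncation replaces each original edge-end by a new vertex, so V′ = 2E = 24.
Each original edge survives, and each old vertex of degree d contributes d new edges; summing degrees gives Σd = 2E, so E′ = E + 2E = 3E = 36.
Each original face survives and each original vertex becomes one new face: F′ = F + V = 14.

14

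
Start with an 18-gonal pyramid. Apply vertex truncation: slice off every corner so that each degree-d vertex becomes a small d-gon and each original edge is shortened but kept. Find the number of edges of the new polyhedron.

108

The base solid has V = 19, E = 36, F = 19.
Truncation replaces each original edge-end by a new vertex, so V′ = 2E = 72.
Each original edge survives, and each old vertex of degree d contributes d new edges; summing degrees gives Σd = 2E, so E′ = E + 2E = 3E = 108.
Each original face survives and each original vertex becomes one new face: F′ = F + V = 38.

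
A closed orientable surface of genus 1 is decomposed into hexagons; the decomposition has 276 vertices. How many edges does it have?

414

χ = 2 − 2·1 = 0, and every face is a hexagon so 6F = 2E.
V − E + F = 0 with E = 6F/2 gives 276 − (6/2 − 1)·F = 0, so F = 138 and E = 414.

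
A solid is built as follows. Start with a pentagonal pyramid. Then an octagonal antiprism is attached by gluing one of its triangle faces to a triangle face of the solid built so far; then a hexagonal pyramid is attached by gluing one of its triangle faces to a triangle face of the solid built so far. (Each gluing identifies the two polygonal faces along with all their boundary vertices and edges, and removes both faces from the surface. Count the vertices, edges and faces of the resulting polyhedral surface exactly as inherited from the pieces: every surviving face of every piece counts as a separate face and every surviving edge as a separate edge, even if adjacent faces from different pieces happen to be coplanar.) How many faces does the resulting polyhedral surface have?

A pentagonal pyramid: V=6, E=10, F=6.
Attach an octagonal antiprism (V=16, E=32, F=18) along a 3-gon: merge 3 vertices and 3 edges, delete both glued faces → V=19, E=39, F=22.
Attach a hexagonal pyramid (V=7, E=12, F=7) along a 3-gon: merge 3 vertices and 3 edges, delete both glued faces → V=23, E=48, F=27.
Check: V − E + F = 23 − 48 + 27 = 2.

27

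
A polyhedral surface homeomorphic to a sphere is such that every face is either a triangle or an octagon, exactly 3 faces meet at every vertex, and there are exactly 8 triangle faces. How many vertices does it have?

Let x be the number of octagons; then F = 8 + x.
Edge–face incidences: 2E = 3·8 + 8·x = 24 + 8x.
Every vertex has degree 3, so 3V = 2E.
Euler: V − E + F = 2 ⇒ (2E)/3 − E + (8 + x) = 2.
Multiply by 6: 2·(2E) − 3·(2E) + 6·(8 + x) = 12, i.e. 48 + 6x − (24 + 8x) = 12.
Collecting terms: −2x + 24 = 12, so −2x = −12, so x = 6.
Then 2E = 24 + 8·6 = 72, so E = 36, V = 2E/3 = 24, F = 8 + 6 = 14.

24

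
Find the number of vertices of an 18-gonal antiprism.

36

An antiprism on an n-gon has two n-gon caps and 2n triangles: V = 2·18 = 36, E = 4·18 = 72, F = 2·18 + 2 = 38.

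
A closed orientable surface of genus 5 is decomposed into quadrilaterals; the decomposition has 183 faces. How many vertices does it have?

175

χ = 2 − 2·5 = -8, and every face is a square so 4F = 2E.
E = 4·183/2 = 366. Then V = -8 + E − F = -8 + 366 − 183 = 175.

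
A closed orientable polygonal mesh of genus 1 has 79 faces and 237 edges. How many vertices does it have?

158

For a closed orientable surface of genus 1, χ = 2 − 2·1 = 0.
V = 0 + E − F = 0 + 237 − 79 = 158.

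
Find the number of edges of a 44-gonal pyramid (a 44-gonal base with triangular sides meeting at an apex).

A pyramid on an n-gon base has one n-gon and n triangles: V = 44 + 1 = 45, E = 2·44 = 88, F = 44 + 1 = 45.

88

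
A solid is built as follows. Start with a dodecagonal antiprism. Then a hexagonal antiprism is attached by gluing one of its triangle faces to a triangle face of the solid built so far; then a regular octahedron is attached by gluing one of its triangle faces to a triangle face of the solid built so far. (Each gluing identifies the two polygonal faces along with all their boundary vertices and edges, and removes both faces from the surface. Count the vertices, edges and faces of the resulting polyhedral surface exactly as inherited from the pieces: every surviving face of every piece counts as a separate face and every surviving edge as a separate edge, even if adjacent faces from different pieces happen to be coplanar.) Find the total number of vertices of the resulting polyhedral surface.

A dodecagonal antiprism: V=24, E=48, F=26.
Attach a hexagonal antiprism (V=12, E=24, F=14) along a 3-gon: merge 3 vertices and 3 edges, delete both glued faces → V=33, E=69, F=38.
Attach a regular octahedron (V=6, E=12, F=8) along a 3-gon: merge 3 vertices and 3 edges, delete both glued faces → V=36, E=78, F=44.
Check: V − E + F = 36 − 78 + 44 = 2.

36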